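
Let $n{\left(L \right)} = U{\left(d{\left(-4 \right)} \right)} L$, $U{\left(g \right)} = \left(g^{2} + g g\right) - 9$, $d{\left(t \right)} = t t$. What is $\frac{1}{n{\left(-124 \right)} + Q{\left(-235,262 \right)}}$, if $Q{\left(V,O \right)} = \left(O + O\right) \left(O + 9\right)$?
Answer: $\frac{1}{79632} \approx 1.2558 \cdot 10^{-5}$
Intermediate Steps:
$d{\left(t \right)} = t^{2}$
$Q{\left(V,O \right)} = 2 O \left(9 + O\right)$
$U{\left(g \right)} = -9 + 2 g^{2}$ ($U{\left(g \right)} = \left(g^{2} + g^{2}\right) - 9 = 2 g^{2} - 9 = -9 + 2 g^{2}$)
$n{\left(L \right)} = 503 L$ ($n{\left(L \right)} = \left(-9 + 2 \left(\left(-4\right)^{2}\right)^{2}\right) L = \left(-9 + 2 \cdot 16^{2}\right) L = \left(-9 + 2 \cdot 256\right) L = \left(-9 + 512\right) L = 503 L$)
$\frac{1}{n{\left(-124 \right)} + Q{\left(-235,262 \right)}} = \frac{1}{503 \left(-124\right) + 2 \cdot 262 \left(9 + 262\right)} = \frac{1}{-62372 + 2 \cdot 262 \cdot 271} = \frac{1}{-62372 + 142004} = \frac{1}{79632}$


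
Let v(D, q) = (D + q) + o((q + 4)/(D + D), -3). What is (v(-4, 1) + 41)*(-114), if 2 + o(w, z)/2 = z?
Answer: -3192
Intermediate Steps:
o(w, z) = -4 + 2*z
v(D, q) = -10 + D + q (v(D, q) = (D + q) + (-4 + 2*(-3)) = (D + q) + (-4 - 6) = (D + q) - 10 = -10 + D + q)
(v(-4, 1) + 41)*(-114) = ((-10 - 4 + 1) + 41)*(-114) = (-13 + 41)*(-114) = 28*(-114) = -3192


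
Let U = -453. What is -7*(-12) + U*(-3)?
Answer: 1443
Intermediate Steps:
-7*(-12) + U*(-3) = -7*(-12) - 453*(-3) = 84 + 1359 = 1443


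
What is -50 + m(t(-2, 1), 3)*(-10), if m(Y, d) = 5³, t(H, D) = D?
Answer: -1300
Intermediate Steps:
m(Y, d) = 125
-50 + m(t(-2, 1), 3)*(-10) = -50 + 125*(-10) = -50 - 1250 = -1300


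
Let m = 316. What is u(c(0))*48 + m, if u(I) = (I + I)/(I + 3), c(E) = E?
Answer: 316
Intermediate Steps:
u(I) = 2*I/(3 + I) (u(I) = (2*I)/(3 + I) = 2*I/(3 + I))
u(c(0))*48 + m = (2*0/(3 + 0))*48 + 316 = (2*0/3)*48 + 316 = (2*0*(⅓))*48 + 316 = 0*48 + 316 = 0 + 316 = 316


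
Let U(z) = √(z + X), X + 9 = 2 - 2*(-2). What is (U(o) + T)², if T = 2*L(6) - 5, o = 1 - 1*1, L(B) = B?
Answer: (7 + I*√3)² ≈ 46.0 + 24.249*I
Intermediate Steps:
o = 0 (o = 1 - 1 = 0)
X = -3 (X = -9 + (2 - 2*(-2)) = -9 + (2 + 4) = -9 + 6 = -3)
T = 7 (T = 2*6 - 5 = 12 - 5 = 7)
U(z) = √(-3 + z) (U(z) = √(z - 3) = √(-3 + z))
(U(o) + T)² = (√(-3 + 0) + 7)² = (√(-3) + 7)² = (I*√3 + 7)² = (7 + I*√3)²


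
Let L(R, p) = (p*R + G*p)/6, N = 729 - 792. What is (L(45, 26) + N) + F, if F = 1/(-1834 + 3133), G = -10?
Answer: 38393/433 ≈ 88.667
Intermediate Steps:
N = -63
F = 1/1299 ≈ 0.00076982
L(R, p) = -5*p/3 + R*p/6 (L(R, p) = (p*R - 10*p)/6 = (R*p - 10*p)*(1/6) = (-10*p + R*p)*(1/6) = -5*p/3 + R*p/6)
(L(45, 26) + N) + F = ((1/6)*26*(-10 + 45) - 63) + 1/1299 = ((1/6)*26*35 - 63) + 1/1299 = (455/3 - 63) + 1/1299 = 266/3 + 1/1299 = 38393/433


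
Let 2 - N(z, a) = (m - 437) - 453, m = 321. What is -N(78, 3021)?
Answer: -571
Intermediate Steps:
N(z, a) = 571 (N(z, a) = 2 - ((321 - 437) - 453) = 2 - (-116 - 453) = 2 - 1*(-569) = 2 + 569 = 571)
-N(78, 3021) = -1*571 = -571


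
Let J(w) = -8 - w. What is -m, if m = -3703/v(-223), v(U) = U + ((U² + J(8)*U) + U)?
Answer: 3703/52851 ≈ 0.070065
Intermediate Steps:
v(U) = U² - 14*U (v(U) = U + ((U² + (-8 - 1*8)*U) + U) = U + ((U² + (-8 - 8)*U) + U) = U + ((U² - 16*U) + U) = U + (U² - 15*U) = U² - 14*U)
m = -3703/52851 (m = -3703*(-1/(223*(-14 - 223))) = -3703/((-223*(-237))) = -3703/52851 ≈ -0.070065)
-m = -1*(-3703/52851) = 3703/52851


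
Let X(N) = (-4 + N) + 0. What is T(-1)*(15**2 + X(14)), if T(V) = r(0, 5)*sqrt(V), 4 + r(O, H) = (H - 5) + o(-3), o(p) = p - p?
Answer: -940*I ≈ -940.0*I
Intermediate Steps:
o(p) = 0
r(O, H) = -9 + H (r(O, H) = -4 + ((H - 5) + 0) = -4 + ((-5 + H) + 0) = -4 + (-5 + H) = -9 + H)
X(N) = -4 + N
T(V) = -4*sqrt(V) (T(V) = (-9 + 5)*sqrt(V) = -4*sqrt(V))
T(-1)*(15**2 + X(14)) = (-4*I)*(15**2 + (-4 + 14)) = (-4*I)*(225 + 10) = -4*I*235 = -940*I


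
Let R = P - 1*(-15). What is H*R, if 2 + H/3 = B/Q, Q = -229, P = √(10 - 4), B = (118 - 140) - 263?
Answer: -7785/229 - 519*√6/229 ≈ -39.547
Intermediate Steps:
B = -285 (B = -22 - 263 = -285)
P = √6 ≈ 2.4495
H = -519/229 (H = -6 + 3*(-285/(-229)) = -6 + 3*(-285*(-1/229)) = -6 + 3*(285/229) = -6 + 855/229 = -519/229 ≈ -2.2664)
R = 15 + √6 (R = √6 - 1*(-15) = √6 + 15 = 15 + √6 ≈ 17.449)
H*R = -519*(15 + √6)/229 = -7785/229 - 519*√6/229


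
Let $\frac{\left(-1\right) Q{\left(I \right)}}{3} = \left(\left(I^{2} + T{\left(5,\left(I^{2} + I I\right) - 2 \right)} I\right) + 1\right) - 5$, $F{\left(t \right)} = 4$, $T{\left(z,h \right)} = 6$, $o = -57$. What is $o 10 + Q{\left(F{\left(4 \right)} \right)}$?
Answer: $-678$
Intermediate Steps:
$Q{\left(I \right)} = 12 - 18 I - 3 I^{2}$ ($Q{\left(I \right)} = - 3 \left(\left(\left(I^{2} + 6 I\right) + 1\right) - 5\right) = - 3 \left(\left(1 + I^{2} + 6 I\right) - 5\right) = - 3 \left(-4 + I^{2} + 6 I\right) = 12 - 18 I - 3 I^{2}$)
$o 10 + Q{\left(F{\left(4 \right)} \right)} = \left(-57\right) 10 - \left(60 + 48\right) = -570 - 108 = -678$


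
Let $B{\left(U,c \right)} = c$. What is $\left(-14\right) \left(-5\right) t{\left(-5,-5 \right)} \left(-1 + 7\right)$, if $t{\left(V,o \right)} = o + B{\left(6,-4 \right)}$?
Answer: $-3780$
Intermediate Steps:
$t{\left(V,o \right)} = -4 + o$ ($t{\left(V,o \right)} = o - 4 = -4 + o$)
$\left(-14\right) \left(-5\right) t{\left(-5,-5 \right)} \left(-1 + 7\right) = \left(-14\right) \left(-5\right) \left(-4 - 5\right) \left(-1 + 7\right) = 70 \left(-9\right) 6 = \left(-630\right) 6 = -3780$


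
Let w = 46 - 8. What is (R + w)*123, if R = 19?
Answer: 7011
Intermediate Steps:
w = 38
(R + w)*123 = (19 + 38)*123 = 57*123 = 7011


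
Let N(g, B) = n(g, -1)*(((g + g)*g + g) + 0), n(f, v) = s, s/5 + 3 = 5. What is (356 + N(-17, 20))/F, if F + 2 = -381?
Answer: -5966/383 ≈ -15.577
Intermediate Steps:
s = 10 (s = -15 + 5*5 = -15 + 25 = 10)
n(f, v) = 10
F = -383 (F = -2 - 381 = -383)
N(g, B) = 10*g + 20*g² (N(g, B) = 10*(((g + g)*g + g) + 0) = 10*(((2*g)*g + g) + 0) = 10*((2*g² + g) + 0) = 10*((g + 2*g²) + 0) = 10*(g + 2*g²) = 10*g + 20*g²)
(356 + N(-17, 20))/F = (356 + 10*(-17)*(1 + 2*(-17)))/(-383) = (356 + 10*(-17)*(1 - 34))*(-1/383) = (356 + 10*(-17)*(-33))*(-1/383) = (356 + 5610)*(-1/383) = 5966*(-1/383) = -5966/383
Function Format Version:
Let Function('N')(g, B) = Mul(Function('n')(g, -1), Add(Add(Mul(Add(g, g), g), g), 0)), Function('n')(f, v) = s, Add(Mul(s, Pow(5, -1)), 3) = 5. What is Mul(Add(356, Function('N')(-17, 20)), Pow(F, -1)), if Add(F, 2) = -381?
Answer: Rational(-5966, 383) ≈ -15.577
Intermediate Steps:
s = 10 (s = Add(-15, Mul(5, 5)) = Add(-15, 25) = 10)
Function('n')(f, v) = 10
F = -383 (F = Add(-2, -381) = -383)
Function('N')(g, B) = Add(Mul(10, g), Mul(20, Pow(g, 2))) (Function('N')(g, B) = Mul(10, Add(Add(Mul(Add(g, g), g), g), 0)) = Mul(10, Add(Add(Mul(Mul(2, g), g), g), 0)) = Mul(10, Add(Add(Mul(2, Pow(g, 2)), g), 0)) = Mul(10, Add(Add(g, Mul(2, Pow(g, 2))), 0)) = Mul(10, Add(g, Mul(2, Pow(g, 2)))) = Add(Mul(10, g), Mul(20, Pow(g, 2))))
Mul(Add(356, Function('N')(-17, 20)), Pow(F, -1)) = Mul(Add(356, Mul(10, -17, Add(1, Mul(2, -17)))), Pow(-383, -1)) = Mul(Add(356, Mul(10, -17, Add(1, -34))), Rational(-1, 383)) = Mul(Add(356, Mul(10, -17, -33)), Rational(-1, 383)) = Mul(Add(356, 5610), Rational(-1, 383)) = Mul(5966, Rational(-1, 383)) = Rational(-5966, 383)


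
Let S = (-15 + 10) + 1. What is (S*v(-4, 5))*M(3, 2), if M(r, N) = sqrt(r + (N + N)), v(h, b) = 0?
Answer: 0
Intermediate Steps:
M(r, N) = sqrt(r + 2*N)
S = -4 (S = -5 + 1 = -4)
(S*v(-4, 5))*M(3, 2) = (-4*0)*sqrt(3 + 2*2) = 0*sqrt(3 + 4) = 0*sqrt(7) = 0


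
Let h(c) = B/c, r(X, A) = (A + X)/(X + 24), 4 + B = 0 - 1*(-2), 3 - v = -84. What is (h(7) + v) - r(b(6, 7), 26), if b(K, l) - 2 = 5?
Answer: 18586/217 ≈ 85.650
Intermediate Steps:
v = 87 (v = 3 - 1*(-84) = 3 + 84 = 87)
B = -2 (B = -4 + (0 - 1*(-2)) = -4 + (0 + 2) = -4 + 2 = -2)
b(K, l) = 7 (b(K, l) = 2 + 5 = 7)
r(X, A) = (A + X)/(24 + X)
h(c) = -2/c
(h(7) + v) - r(b(6, 7), 26) = (-2/7 + 87) - (26 + 7)/(24 + 7) = (-2*1/7 + 87) - 33/31 = (-2/7 + 87) - 33/31 = 607/7 - 1*33/31 = 607/7 - 33/31 = 18586/217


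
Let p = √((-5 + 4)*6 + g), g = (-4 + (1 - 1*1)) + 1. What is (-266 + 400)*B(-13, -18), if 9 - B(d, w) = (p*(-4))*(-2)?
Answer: 1206 - 3216*I ≈ 1206.0 - 3216.0*I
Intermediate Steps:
g = -3 (g = (-4 + (1 - 1)) + 1 = (-4 + 0) + 1 = -4 + 1 = -3)
p = 3*I (p = √((-5 + 4)*6 - 3) = √(-1*6 - 3) = √(-6 - 3) = √(-9) = 3*I ≈ 3.0*I)
B(d, w) = 9 - 24*I (B(d, w) = 9 - (3*I)*(-4)*(-2) = 9 - (-12*I)*(-2) = 9 - 24*I)
(-266 + 400)*B(-13, -18) = (-266 + 400)*(9 - 24*I) = 134*(9 - 24*I) = 1206 - 3216*I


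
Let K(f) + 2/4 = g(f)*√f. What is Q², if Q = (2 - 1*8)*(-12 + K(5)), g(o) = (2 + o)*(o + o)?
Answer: 887625 - 63000*√5 ≈ 7.4675e+5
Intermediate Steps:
g(o) = 2*o*(2 + o) (g(o) = (2 + o)*(2*o) = 2*o*(2 + o))
K(f) = -½ + 2*f^(3/2)*(2 + f) (K(f) = -½ + (2*f*(2 + f))*√f = -½ + 2*f^(3/2)*(2 + f))
Q = 75 - 420*√5 (Q = (2 - 1*8)*(-12 + (-½ + 2*5^(3/2)*(2 + 5))) = (2 - 8)*(-12 + (-½ + 2*(5*√5)*7)) = -6*(-12 + (-½ + 70*√5)) = -6*(-25/2 + 70*√5) = 75 - 420*√5 ≈ -864.15)
Q² = (75 - 420*√5)²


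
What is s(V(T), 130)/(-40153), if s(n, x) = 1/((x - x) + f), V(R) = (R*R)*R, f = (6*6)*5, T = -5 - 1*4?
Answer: -1/7227540 ≈ -1.3836e-7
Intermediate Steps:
T = -9 (T = -5 - 4 = -9)
f = 180 (f = 36*5 = 180)
V(R) = R³ (V(R) = R²*R = R³)
s(n, x) = 1/180 (s(n, x) = 1/((x - x) + 180) = 1/(0 + 180) = 1/180)
s(V(T), 130)/(-40153) = (1/180)/(-40153) = (1/180)*(-1/40153) = -1/7227540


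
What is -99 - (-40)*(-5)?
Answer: -299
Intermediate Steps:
-99 - (-40)*(-5) = -99 - 4*50 = -99 - 200 = -299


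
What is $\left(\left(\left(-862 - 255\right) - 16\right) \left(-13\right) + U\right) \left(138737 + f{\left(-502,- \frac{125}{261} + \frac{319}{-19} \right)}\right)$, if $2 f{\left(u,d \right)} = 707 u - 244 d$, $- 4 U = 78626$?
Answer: $\frac{99406909770}{551} \approx 1.8041 \cdot 10^{8}$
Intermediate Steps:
$U = - \frac{39313}{2}$ ($U = \left(- \frac{1}{4}\right) 78626 = - \frac{39313}{2} \approx -19657.0$)
$f{\left(u,d \right)} = - 122 d + \frac{707 u}{2}$ ($f{\left(u,d \right)} = \frac{707 u - 244 d}{2} = \frac{- 244 d + 707 u}{2} = - 122 d + \frac{707 u}{2}$)
$\left(\left(\left(-862 - 255\right) - 16\right) \left(-13\right) + U\right) \left(138737 + f{\left(-502,- \frac{125}{261} + \frac{319}{-19} \right)}\right) = \left(\left(\left(-862 - 255\right) - 16\right) \left(-13\right) - \frac{39313}{2}\right) \left(138737 - \left(177457 + 122 \left(- \frac{125}{261} + \frac{319}{-19}\right)\right)\right) = \left(\left(-1117 - 16\right) \left(-13\right) - \frac{39313}{2}\right) \left(138737 - \left(177457 + 122 \left(\left(-125\right) \frac{1}{261} + 319 \left(- \frac{1}{19}\right)\right)\right)\right) = \left(\left(-1133\right) \left(-13\right) - \frac{39313}{2}\right) \left(138737 - \left(177457 + 122 \left(- \frac{125}{261} - \frac{319}{19}\right)\right)\right) = \left(14729 - \frac{39313}{2}\right) \left(138737 - \frac{869561915}{4959}\right) = - \frac{9855 \left(138737 + \left(\frac{10447348}{4959} - 177457\right)\right)}{2} = - \frac{9855 \left(138737 - \frac{869561915}{4959}\right)}{2} = \left(- \frac{9855}{2}\right) \left(- \frac{181565132}{4959}\right) = \frac{99406909770}{551}$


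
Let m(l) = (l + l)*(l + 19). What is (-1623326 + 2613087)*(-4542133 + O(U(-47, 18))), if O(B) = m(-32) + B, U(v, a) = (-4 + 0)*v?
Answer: -4494616543993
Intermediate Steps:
m(l) = 2*l*(19 + l) (m(l) = (2*l)*(19 + l) = 2*l*(19 + l))
U(v, a) = -4*v
O(B) = 832 + B (O(B) = 2*(-32)*(19 - 32) + B = 2*(-32)*(-13) + B = 832 + B)
(-1623326 + 2613087)*(-4542133 + O(U(-47, 18))) = (-1623326 + 2613087)*(-4542133 + (832 - 4*(-47))) = 989761*(-4542133 + (832 + 188)) = 989761*(-4542133 + 1020) = 989761*(-4541113) = -4494616543993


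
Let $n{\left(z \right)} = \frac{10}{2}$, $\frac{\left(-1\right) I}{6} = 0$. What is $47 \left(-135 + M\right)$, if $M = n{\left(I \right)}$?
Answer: $-6110$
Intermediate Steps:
$I = 0$ ($I = \left(-6\right) 0 = 0$)
$n{\left(z \right)} = 5$ ($n{\left(z \right)} = 10 \cdot \frac{1}{2} = 5$)
$M = 5$
$47 \left(-135 + M\right) = 47 \left(-135 + 5\right) = 47 \left(-130\right) = -6110$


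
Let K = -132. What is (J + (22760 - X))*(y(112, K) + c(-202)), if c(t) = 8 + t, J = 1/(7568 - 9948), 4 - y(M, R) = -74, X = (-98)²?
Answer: -908027091/595 ≈ -1.5261e+6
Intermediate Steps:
X = 9604
y(M, R) = 78 (y(M, R) = 4 - 1*(-74) = 4 + 74 = 78)
J = -1/2380 (J = 1/(-2380) = -1/2380 ≈ -0.00042017)
(J + (22760 - X))*(y(112, K) + c(-202)) = (-1/2380 + (22760 - 1*9604))*(78 + (8 - 202)) = (-1/2380 + (22760 - 9604))*(78 - 194) = (-1/2380 + 13156)*(-116) = (31311279/2380)*(-116) = -908027091/595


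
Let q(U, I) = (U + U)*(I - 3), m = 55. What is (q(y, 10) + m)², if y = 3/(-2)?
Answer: 1156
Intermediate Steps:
y = -3/2 (y = 3*(-½) = -3/2 ≈ -1.5000)
q(U, I) = 2*U*(-3 + I) (q(U, I) = (2*U)*(-3 + I) = 2*U*(-3 + I))
(q(y, 10) + m)² = (2*(-3/2)*(-3 + 10) + 55)² = (2*(-3/2)*7 + 55)² = (-21 + 55)² = 34² = 1156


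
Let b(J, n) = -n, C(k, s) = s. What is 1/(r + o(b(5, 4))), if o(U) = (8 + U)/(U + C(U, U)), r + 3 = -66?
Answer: -2/139 ≈ -0.014388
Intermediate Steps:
r = -69 (r = -3 - 66 = -69)
o(U) = (8 + U)/(2*U) (o(U) = (8 + U)/(U + U) = (8 + U)/((2*U)) = (8 + U)*(1/(2*U)) = (8 + U)/(2*U))
1/(r + o(b(5, 4))) = 1/(-69 + (8 - 1*4)/(2*((-1*4)))) = 1/(-69 + (½)*(8 - 4)/(-4)) = 1/(-69 + (½)*(-¼)*4) = 1/(-69 - ½) = 1/(-139/2) = -2/139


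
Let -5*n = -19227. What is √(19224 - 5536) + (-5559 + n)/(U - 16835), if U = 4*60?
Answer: 8568/82975 + 2*√3422 ≈ 117.10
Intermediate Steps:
n = 19227/5 (n = -⅕*(-19227) = 19227/5 ≈ 3845.4)
U = 240
√(19224 - 5536) + (-5559 + n)/(U - 16835) = √(19224 - 5536) + (-5559 + 19227/5)/(240 - 16835) = √13688 - 8568/5/(-16595) = 2*√3422 - 8568/5*(-1/16595) = 2*√3422 + 8568/82975 = 8568/82975 + 2*√3422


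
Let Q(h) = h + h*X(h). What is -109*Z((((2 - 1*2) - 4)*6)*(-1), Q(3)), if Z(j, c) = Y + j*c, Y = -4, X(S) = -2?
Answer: 8284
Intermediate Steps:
Q(h) = -h (Q(h) = h + h*(-2) = h - 2*h = -h)
Z(j, c) = -4 + c*j (Z(j, c) = -4 + j*c = -4 + c*j)
-109*Z((((2 - 1*2) - 4)*6)*(-1), Q(3)) = -109*(-4 + (-1*3)*((((2 - 1*2) - 4)*6)*(-1))) = -109*(-4 - 3*((2 - 2) - 4)*6*(-1)) = -109*(-4 - 3*(0 - 4)*6*(-1)) = -109*(-4 - 3*(-4*6)*(-1)) = -109*(-4 - (-72)*(-1)) = -109*(-4 - 3*24) = -109*(-4 - 72) = -109*(-76) = 8284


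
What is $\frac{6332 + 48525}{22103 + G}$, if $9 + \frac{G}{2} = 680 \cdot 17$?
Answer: $\frac{54857}{45205} \approx 1.2135$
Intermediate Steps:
$G = 23102$ ($G = -18 + 2 \cdot 680 \cdot 17 = -18 + 2 \cdot 11560 = -18 + 23120 = 23102$)
$\frac{6332 + 48525}{22103 + G} = \frac{6332 + 48525}{22103 + 23102} = \frac{54857}{45205}$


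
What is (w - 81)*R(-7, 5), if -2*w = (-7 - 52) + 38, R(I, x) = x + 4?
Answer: -1269/2 ≈ -634.50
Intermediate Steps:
R(I, x) = 4 + x
w = 21/2 (w = -((-7 - 52) + 38)/2 = -(-59 + 38)/2 = -½*(-21) = 21/2 ≈ 10.500)
(w - 81)*R(-7, 5) = (21/2 - 81)*(4 + 5) = -141/2*9 = -1269/2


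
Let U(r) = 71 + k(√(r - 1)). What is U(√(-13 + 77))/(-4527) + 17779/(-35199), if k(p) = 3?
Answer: -3077417/5901699 ≈ -0.52145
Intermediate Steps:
U(r) = 74 (U(r) = 71 + 3 = 74)
U(√(-13 + 77))/(-4527) + 17779/(-35199) = 74/(-4527) + 17779/(-35199) = 74*(-1/4527) + 17779*(-1/35199) = -74/4527 - 17779/35199 = -3077417/5901699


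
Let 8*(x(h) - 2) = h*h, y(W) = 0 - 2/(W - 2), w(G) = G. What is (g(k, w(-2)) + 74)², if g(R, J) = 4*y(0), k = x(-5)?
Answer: 6084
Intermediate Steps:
y(W) = -2/(-2 + W) (y(W) = 0 - 2/(-2 + W) = -2/(-2 + W))
x(h) = 2 + h²/8 (x(h) = 2 + (h*h)/8 = 2 + h²/8)
k = 41/8 (k = 2 + (⅛)*(-5)² = 2 + (⅛)*25 = 2 + 25/8 = 41/8 ≈ 5.1250)
g(R, J) = 4 (g(R, J) = 4*(-2/(-2 + 0)) = 4*(-2/(-2)) = 4*(-2*(-½)) = 4*1 = 4)
(g(k, w(-2)) + 74)² = (4 + 74)² = 78² = 6084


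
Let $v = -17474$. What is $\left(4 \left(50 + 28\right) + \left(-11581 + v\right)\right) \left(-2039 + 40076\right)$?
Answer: $-1093297491$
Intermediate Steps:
$\left(4 \left(50 + 28\right) + \left(-11581 + v\right)\right) \left(-2039 + 40076\right) = \left(4 \left(50 + 28\right) - 29055\right) \left(-2039 + 40076\right) = \left(4 \cdot 78 - 29055\right) 38037 = \left(312 - 29055\right) 38037 = \left(-28743\right) 38037 = -1093297491$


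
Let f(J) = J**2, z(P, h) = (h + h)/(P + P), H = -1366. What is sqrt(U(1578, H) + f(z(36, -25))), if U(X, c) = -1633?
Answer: I*sqrt(2115743)/36 ≈ 40.404*I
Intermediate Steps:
z(P, h) = h/P (z(P, h) = (2*h)/((2*P)) = (2*h)*(1/(2*P)) = h/P)
sqrt(U(1578, H) + f(z(36, -25))) = sqrt(-1633 + (-25/36)**2) = sqrt(-1633 + 625/1296) = sqrt(-2115743/1296) = I*sqrt(2115743)/36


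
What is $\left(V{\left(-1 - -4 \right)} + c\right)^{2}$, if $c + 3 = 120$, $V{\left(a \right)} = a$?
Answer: $14400$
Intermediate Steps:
$c = 117$ ($c = -3 + 120 = 117$)
$\left(V{\left(-1 - -4 \right)} + c\right)^{2} = \left(\left(-1 - -4\right) + 117\right)^{2} = \left(\left(-1 + 4\right) + 117\right)^{2} = \left(3 + 117\right)^{2} = 120^{2} = 14400$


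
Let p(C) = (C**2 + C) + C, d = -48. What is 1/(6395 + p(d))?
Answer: 1/8603 ≈ 0.00011624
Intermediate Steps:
p(C) = C**2 + 2*C (p(C) = (C + C**2) + C = C**2 + 2*C)
1/(6395 + p(d)) = 1/(6395 - 48*(2 - 48)) = 1/(6395 - 48*(-46)) = 1/(6395 + 2208) = 1/8603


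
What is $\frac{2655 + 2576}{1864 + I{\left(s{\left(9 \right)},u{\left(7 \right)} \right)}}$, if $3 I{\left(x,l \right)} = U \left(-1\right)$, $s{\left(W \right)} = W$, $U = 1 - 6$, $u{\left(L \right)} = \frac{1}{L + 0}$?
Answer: $\frac{15693}{5597} \approx 2.8038$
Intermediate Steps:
$u{\left(L \right)} = \frac{1}{L}$
$U = -5$
$I{\left(x,l \right)} = \frac{5}{3}$ ($I{\left(x,l \right)} = \frac{\left(-5\right) \left(-1\right)}{3} = \frac{1}{3} \cdot 5 = \frac{5}{3}$)
$\frac{2655 + 2576}{1864 + I{\left(s{\left(9 \right)},u{\left(7 \right)} \right)}} = \frac{2655 + 2576}{1864 + \frac{5}{3}} = \frac{5231}{\frac{5597}{3}} = 5231 \cdot \frac{3}{5597} = \frac{15693}{5597}$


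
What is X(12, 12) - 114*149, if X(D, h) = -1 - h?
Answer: -16999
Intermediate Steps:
X(12, 12) - 114*149 = (-1 - 1*12) - 114*149 = (-1 - 12) - 16986 = -13 - 16986 = -16999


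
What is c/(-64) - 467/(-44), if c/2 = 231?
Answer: 1195/352 ≈ 3.3949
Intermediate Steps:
c = 462 (c = 2*231 = 462)
c/(-64) - 467/(-44) = 462/(-64) - 467/(-44) = 462*(-1/64) - 467*(-1/44) = -231/32 + 467/44 = 1195/352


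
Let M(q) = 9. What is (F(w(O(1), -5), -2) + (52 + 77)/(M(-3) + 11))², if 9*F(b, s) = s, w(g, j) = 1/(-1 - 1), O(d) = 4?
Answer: 1256641/32400 ≈ 38.785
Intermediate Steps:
w(g, j) = -½ (w(g, j) = 1/(-2) = -½)
F(b, s) = s/9
(F(w(O(1), -5), -2) + (52 + 77)/(M(-3) + 11))² = ((⅑)*(-2) + (52 + 77)/(9 + 11))² = (-2/9 + 129/20)² = (1121/180)² = 1256641/32400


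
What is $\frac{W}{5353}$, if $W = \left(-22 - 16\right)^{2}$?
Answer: $\frac{1444}{5353} \approx 0.26976$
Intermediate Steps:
$W = 1444$ ($W = \left(-38\right)^{2} = 1444$)
$\frac{W}{5353} = \frac{1444}{5353}$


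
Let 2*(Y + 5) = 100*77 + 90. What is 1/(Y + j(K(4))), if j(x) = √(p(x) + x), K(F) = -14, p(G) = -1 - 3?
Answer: 1945/7566059 - 3*I*√2/15132118 ≈ 0.00025707 - 2.8037e-7*I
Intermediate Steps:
Y = 3890 (Y = -5 + (100*77 + 90)/2 = -5 + (7700 + 90)/2 = -5 + (½)*7790 = -5 + 3895 = 3890)
p(G) = -4
j(x) = √(-4 + x)
1/(Y + j(K(4))) = 1/(3890 + √(-4 - 14)) = 1/(3890 + √(-18)) = 1/(3890 + 3*I*√2)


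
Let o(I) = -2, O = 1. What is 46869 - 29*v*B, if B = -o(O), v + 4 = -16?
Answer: 48029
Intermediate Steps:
v = -20 (v = -4 - 16 = -20)
B = 2 (B = -1*(-2) = 2)
46869 - 29*v*B = 46869 - 29*(-20)*2 = 46869 - (-580)*2 = 46869 - 1*(-1160) = 46869 + 1160 = 48029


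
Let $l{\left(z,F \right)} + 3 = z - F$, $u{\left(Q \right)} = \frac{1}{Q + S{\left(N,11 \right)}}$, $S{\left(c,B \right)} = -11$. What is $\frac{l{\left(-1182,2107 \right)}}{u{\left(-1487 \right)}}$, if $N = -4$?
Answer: $4931416$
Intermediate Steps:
$u{\left(Q \right)} = \frac{1}{-11 + Q}$ ($u{\left(Q \right)} = \frac{1}{Q - 11} = \frac{1}{-11 + Q}$)
$l{\left(z,F \right)} = -3 + z - F$ ($l{\left(z,F \right)} = -3 - \left(F - z\right) = -3 + z - F$)
$\frac{l{\left(-1182,2107 \right)}}{u{\left(-1487 \right)}} = \frac{-3 - 1182 - 2107}{\frac{1}{-11 - 1487}} = \frac{-3 - 1182 - 2107}{\frac{1}{-1498}} = - \frac{3292}{- \frac{1}{1498}} = \left(-3292\right) \left(-1498\right) = 4931416$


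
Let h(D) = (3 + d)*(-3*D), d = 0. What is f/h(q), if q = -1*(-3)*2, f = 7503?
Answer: -2501/18 ≈ -138.94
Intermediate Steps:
q = 6 (q = 3*2 = 6)
h(D) = -9*D (h(D) = (3 + 0)*(-3*D) = 3*(-3*D) = -9*D)
f/h(q) = 7503/((-9*6)) = 7503/(-54) = 7503*(-1/54) = -2501/18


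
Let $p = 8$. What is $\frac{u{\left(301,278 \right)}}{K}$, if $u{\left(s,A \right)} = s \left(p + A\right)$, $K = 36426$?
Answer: $\frac{3311}{1401} \approx 2.3633$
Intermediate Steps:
$u{\left(s,A \right)} = s \left(8 + A\right)$
$\frac{u{\left(301,278 \right)}}{K} = \frac{301 \left(8 + 278\right)}{36426} = 301 \cdot 286 \cdot \frac{1}{36426} = 86086 \cdot \frac{1}{36426} = \frac{3311}{1401}$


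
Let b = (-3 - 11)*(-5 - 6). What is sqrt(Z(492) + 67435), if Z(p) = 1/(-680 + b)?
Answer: 3*sqrt(2073071726)/526 ≈ 259.68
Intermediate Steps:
b = 154 (b = -14*(-11) = 154)
Z(p) = -1/526 (Z(p) = 1/(-680 + 154) = 1/(-526) = -1/526)
sqrt(Z(492) + 67435) = sqrt(-1/526 + 67435) = sqrt(35470809/526) = 3*sqrt(2073071726)/526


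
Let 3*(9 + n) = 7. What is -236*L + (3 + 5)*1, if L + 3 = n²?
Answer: -87956/9 ≈ -9772.9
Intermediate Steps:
n = -20/3 (n = -9 + (⅓)*7 = -9 + 7/3 = -20/3 ≈ -6.6667)
L = 373/9 (L = -3 + (-20/3)² = -3 + 400/9 = 373/9 ≈ 41.444)
-236*L + (3 + 5)*1 = -236*373/9 + (3 + 5)*1 = -88028/9 + 8*1 = -88028/9 + 8 = -87956/9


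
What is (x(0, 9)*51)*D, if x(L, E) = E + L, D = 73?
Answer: 33507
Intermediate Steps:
(x(0, 9)*51)*D = ((9 + 0)*51)*73 = (9*51)*73 = 459*73 = 33507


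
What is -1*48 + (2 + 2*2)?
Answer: -42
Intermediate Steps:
-1*48 + (2 + 2*2) = -48 + (2 + 4) = -48 + 6 = -42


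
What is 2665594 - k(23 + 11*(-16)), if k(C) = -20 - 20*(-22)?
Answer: 2665174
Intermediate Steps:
k(C) = 420 (k(C) = -20 + 440 = 420)
2665594 - k(23 + 11*(-16)) = 2665594 - 1*420 = 2665594 - 420 = 2665174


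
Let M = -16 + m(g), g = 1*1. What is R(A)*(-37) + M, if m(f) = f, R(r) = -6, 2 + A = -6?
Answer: 207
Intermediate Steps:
A = -8 (A = -2 - 6 = -8)
g = 1
M = -15 (M = -16 + 1 = -15)
R(A)*(-37) + M = -6*(-37) - 15 = 222 - 15 = 207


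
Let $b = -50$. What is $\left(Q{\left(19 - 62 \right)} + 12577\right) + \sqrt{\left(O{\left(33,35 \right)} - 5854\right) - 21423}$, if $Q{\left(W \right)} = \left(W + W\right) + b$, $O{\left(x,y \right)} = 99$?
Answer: $12441 + i \sqrt{27178} \approx 12441.0 + 164.86 i$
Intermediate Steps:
$Q{\left(W \right)} = -50 + 2 W$ ($Q{\left(W \right)} = \left(W + W\right) - 50 = 2 W - 50 = -50 + 2 W$)
$\left(Q{\left(19 - 62 \right)} + 12577\right) + \sqrt{\left(O{\left(33,35 \right)} - 5854\right) - 21423} = \left(\left(-50 + 2 \left(19 - 62\right)\right) + 12577\right) + \sqrt{\left(99 - 5854\right) - 21423} = \left(\left(-50 + 2 \left(19 - 62\right)\right) + 12577\right) + \sqrt{-5755 - 21423} = \left(\left(-50 + 2 \left(-43\right)\right) + 12577\right) + \sqrt{-27178} = \left(\left(-50 - 86\right) + 12577\right) + i \sqrt{27178} = \left(-136 + 12577\right) + i \sqrt{27178} = 12441 + i \sqrt{27178}$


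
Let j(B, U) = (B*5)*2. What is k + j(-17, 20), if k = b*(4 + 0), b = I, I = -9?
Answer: -206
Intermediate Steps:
b = -9
j(B, U) = 10*B (j(B, U) = (5*B)*2 = 10*B)
k = -36 (k = -9*(4 + 0) = -9*4 = -36)
k + j(-17, 20) = -36 + 10*(-17) = -36 - 170 = -206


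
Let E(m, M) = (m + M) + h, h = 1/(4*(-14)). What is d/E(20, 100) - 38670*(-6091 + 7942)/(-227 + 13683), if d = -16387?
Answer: -246640959331/45205432 ≈ -5456.0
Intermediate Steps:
h = -1/56 (h = 1/(-56) = -1/56 ≈ -0.017857)
E(m, M) = -1/56 + M + m (E(m, M) = (m + M) - 1/56 = (M + m) - 1/56 = -1/56 + M + m)
d/E(20, 100) - 38670*(-6091 + 7942)/(-227 + 13683) = -16387/(-1/56 + 100 + 20) - 38670*(-6091 + 7942)/(-227 + 13683) = -16387/6719/56 - 38670/(13456/1851) = -16387*56/6719 - 38670/(13456*(1/1851)) = -917672/6719 - 38670/13456/1851 = -917672/6719 - 38670*1851/13456 = -917672/6719 - 35789085/6728 = -246640959331/45205432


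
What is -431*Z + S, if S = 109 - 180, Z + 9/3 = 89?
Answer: -37137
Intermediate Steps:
Z = 86 (Z = -3 + 89 = 86)
S = -71
-431*Z + S = -431*86 - 71 = -37066 - 71 = -37137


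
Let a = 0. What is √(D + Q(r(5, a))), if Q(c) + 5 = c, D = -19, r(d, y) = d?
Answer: I*√19 ≈ 4.3589*I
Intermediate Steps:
Q(c) = -5 + c
√(D + Q(r(5, a))) = √(-19 + (-5 + 5)) = √(-19 + 0) = √(-19) = I*√19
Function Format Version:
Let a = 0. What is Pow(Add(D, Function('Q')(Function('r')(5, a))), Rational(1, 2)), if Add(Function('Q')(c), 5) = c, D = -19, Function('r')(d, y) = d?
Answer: Mul(I, Pow(19, Rational(1, 2))) ≈ Mul(4.3589, I)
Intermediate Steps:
Function('Q')(c) = Add(-5, c)
Pow(Add(D, Function('Q')(Function('r')(5, a))), Rational(1, 2)) = Pow(Add(-19, Add(-5, 5)), Rational(1, 2)) = Pow(Add(-19, 0), Rational(1, 2)) = Pow(-19, Rational(1, 2)) = Mul(I, Pow(19, Rational(1, 2)))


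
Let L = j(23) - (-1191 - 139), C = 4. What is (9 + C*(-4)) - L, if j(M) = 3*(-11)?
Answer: -1304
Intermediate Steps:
j(M) = -33
L = 1297 (L = -33 - (-1191 - 139) = -33 - 1*(-1330) = -33 + 1330 = 1297)
(9 + C*(-4)) - L = (9 + 4*(-4)) - 1*1297 = (9 - 16) - 1297 = -7 - 1297 = -1304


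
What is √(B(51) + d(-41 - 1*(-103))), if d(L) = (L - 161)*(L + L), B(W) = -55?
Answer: I*√12331 ≈ 111.05*I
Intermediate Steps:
d(L) = 2*L*(-161 + L) (d(L) = (-161 + L)*(2*L) = 2*L*(-161 + L))
√(B(51) + d(-41 - 1*(-103))) = √(-55 + 2*(-41 - 1*(-103))*(-161 + (-41 - 1*(-103)))) = √(-55 + 2*(-41 + 103)*(-161 + (-41 + 103))) = √(-55 + 2*62*(-161 + 62)) = √(-55 + 2*62*(-99)) = √(-55 - 12276) = √(-12331) = I*√12331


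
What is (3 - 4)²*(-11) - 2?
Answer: -13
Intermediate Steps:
(3 - 4)²*(-11) - 2 = (-1)²*(-11) - 2 = 1*(-11) - 2 = -11 - 2 = -13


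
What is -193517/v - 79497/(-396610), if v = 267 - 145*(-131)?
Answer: -18804876539/1909875455 ≈ -9.8461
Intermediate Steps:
v = 19262 (v = 267 + 18995 = 19262)
-193517/v - 79497/(-396610) = -193517/19262 - 79497/(-396610) = -193517*1/19262 - 79497*(-1/396610) = -193517/19262 + 79497/396610 = -18804876539/1909875455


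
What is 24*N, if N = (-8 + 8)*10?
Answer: 0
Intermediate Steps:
N = 0 (N = 0*10 = 0)
24*N = 24*0 = 0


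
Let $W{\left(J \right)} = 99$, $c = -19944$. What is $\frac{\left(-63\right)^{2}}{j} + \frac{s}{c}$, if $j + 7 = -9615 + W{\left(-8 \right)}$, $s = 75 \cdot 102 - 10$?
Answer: $- \frac{18989182}{23740839} \approx -0.79985$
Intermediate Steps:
$s = 7640$ ($s = 7650 - 10 = 7640$)
$j = -9523$ ($j = -7 + \left(-9615 + 99\right) = -7 - 9516 = -9523$)
$\frac{\left(-63\right)^{2}}{j} + \frac{s}{c} = \frac{\left(-63\right)^{2}}{-9523} + \frac{7640}{-19944} = 3969 \left(- \frac{1}{9523}\right) + 7640 \left(- \frac{1}{19944}\right) = - \frac{3969}{9523} - \frac{955}{2493} = - \frac{18989182}{23740839}$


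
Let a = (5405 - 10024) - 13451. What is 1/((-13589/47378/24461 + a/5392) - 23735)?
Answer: -1562215071784/37084410137754227 ≈ -4.2126e-5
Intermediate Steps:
a = -18070 (a = -4619 - 13451 = -18070)
1/((-13589/47378/24461 + a/5392) - 23735) = 1/((-13589/47378/24461 - 18070/5392) - 23735) = 1/((-13589*1/47378*(1/24461) - 18070*1/5392) - 23735) = 1/((-13589/47378*1/24461 - 9035/2696) - 23735) = 1/((-13589/1158913258 - 9035/2696) - 23735) = 1/(-5235408960987/1562215071784 - 23735) = 1/(-37084410137754227/1562215071784) = -1562215071784/37084410137754227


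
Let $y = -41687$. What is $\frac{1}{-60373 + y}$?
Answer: $- \frac{1}{102060} \approx -9.7982 \cdot 10^{-6}$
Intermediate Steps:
$\frac{1}{-60373 + y} = \frac{1}{-60373 - 41687} = \frac{1}{-102060} = - \frac{1}{102060}$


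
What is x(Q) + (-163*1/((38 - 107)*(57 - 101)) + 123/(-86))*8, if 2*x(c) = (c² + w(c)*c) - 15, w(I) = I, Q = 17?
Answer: 17599739/65274 ≈ 269.63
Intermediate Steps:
x(c) = -15/2 + c² (x(c) = ((c² + c*c) - 15)/2 = ((c² + c²) - 15)/2 = (2*c² - 15)/2 = (-15 + 2*c²)/2 = -15/2 + c²)
x(Q) + (-163*1/((38 - 107)*(57 - 101)) + 123/(-86))*8 = (-15/2 + 17²) + (-163*1/((38 - 107)*(57 - 101)) + 123/(-86))*8 = (-15/2 + 289) + (-163/((-44*(-69))) + 123*(-1/86))*8 = 563/2 + (-163/3036 - 123/86)*8 = 563/2 - 193723/130548*8 = 563/2 - 387446/32637 = 17599739/65274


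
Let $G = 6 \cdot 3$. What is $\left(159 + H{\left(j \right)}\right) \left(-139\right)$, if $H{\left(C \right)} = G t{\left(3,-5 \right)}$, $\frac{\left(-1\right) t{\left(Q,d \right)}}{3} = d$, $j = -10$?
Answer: $-59631$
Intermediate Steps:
$t{\left(Q,d \right)} = - 3 d$
$G = 18$
$H{\left(C \right)} = 270$ ($H{\left(C \right)} = 18 \left(\left(-3\right) \left(-5\right)\right) = 18 \cdot 15 = 270$)
$\left(159 + H{\left(j \right)}\right) \left(-139\right) = \left(159 + 270\right) \left(-139\right) = 429 \left(-139\right) = -59631$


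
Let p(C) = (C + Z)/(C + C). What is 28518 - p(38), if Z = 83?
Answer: 2167247/76 ≈ 28516.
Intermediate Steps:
p(C) = (83 + C)/(2*C) (p(C) = (C + 83)/(C + C) = (83 + C)/((2*C)) = (83 + C)*(1/(2*C)) = (83 + C)/(2*C))
28518 - p(38) = 28518 - (83 + 38)/(2*38) = 28518 - 121/(2*38) = 28518 - 1*121/76 = 28518 - 121/76 = 2167247/76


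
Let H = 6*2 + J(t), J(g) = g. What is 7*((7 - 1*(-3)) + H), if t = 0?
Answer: 154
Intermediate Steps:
H = 12 (H = 6*2 + 0 = 12 + 0 = 12)
7*((7 - 1*(-3)) + H) = 7*((7 - 1*(-3)) + 12) = 7*((7 + 3) + 12) = 7*(10 + 12) = 7*22 = 154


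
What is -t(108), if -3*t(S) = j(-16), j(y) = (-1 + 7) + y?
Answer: -10/3 ≈ -3.3333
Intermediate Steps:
j(y) = 6 + y
t(S) = 10/3 (t(S) = -(6 - 16)/3 = -⅓*(-10) = 10/3)
-t(108) = -1*10/3 = -10/3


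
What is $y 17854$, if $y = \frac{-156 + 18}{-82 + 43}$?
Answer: $\frac{821284}{13} \approx 63176.0$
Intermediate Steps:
$y = \frac{46}{13}$ ($y = - \frac{138}{-39} = \left(-138\right) \left(- \frac{1}{39}\right) = \frac{46}{13} \approx 3.5385$)
$y 17854 = \frac{46}{13} \cdot 17854 = \frac{821284}{13}$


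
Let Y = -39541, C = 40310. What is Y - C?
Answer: -79851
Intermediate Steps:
Y - C = -39541 - 1*40310 = -39541 - 40310 = -79851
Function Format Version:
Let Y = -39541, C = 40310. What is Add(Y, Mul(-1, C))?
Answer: -79851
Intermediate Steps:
Add(Y, Mul(-1, C)) = Add(-39541, Mul(-1, 40310)) = Add(-39541, -40310) = -79851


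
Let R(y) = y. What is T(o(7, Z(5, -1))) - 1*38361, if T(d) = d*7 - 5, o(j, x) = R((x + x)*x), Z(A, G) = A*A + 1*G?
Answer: -30302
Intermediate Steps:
Z(A, G) = G + A**2 (Z(A, G) = A**2 + G = G + A**2)
o(j, x) = 2*x**2 (o(j, x) = (x + x)*x = (2*x)*x = 2*x**2)
T(d) = -5 + 7*d (T(d) = 7*d - 5 = -5 + 7*d)
T(o(7, Z(5, -1))) - 1*38361 = (-5 + 7*(2*(-1 + 5**2)**2)) - 1*38361 = (-5 + 7*(2*(-1 + 25)**2)) - 38361 = (-5 + 7*(2*24**2)) - 38361 = (-5 + 7*(2*576)) - 38361 = (-5 + 7*1152) - 38361 = (-5 + 8064) - 38361 = 8059 - 38361 = -30302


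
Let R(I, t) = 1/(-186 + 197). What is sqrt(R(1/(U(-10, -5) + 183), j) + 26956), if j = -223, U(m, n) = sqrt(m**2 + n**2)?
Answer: sqrt(3261687)/11 ≈ 164.18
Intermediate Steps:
R(I, t) = 1/11
sqrt(R(1/(U(-10, -5) + 183), j) + 26956) = sqrt(1/11 + 26956) = sqrt(296517/11) = sqrt(3261687)/11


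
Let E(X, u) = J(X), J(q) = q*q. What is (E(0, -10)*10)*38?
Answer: 0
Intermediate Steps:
J(q) = q**2
E(X, u) = X**2
(E(0, -10)*10)*38 = (0**2*10)*38 = (0*10)*38 = 0*38 = 0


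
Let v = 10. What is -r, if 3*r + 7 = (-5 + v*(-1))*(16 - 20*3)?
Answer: -653/3 ≈ -217.67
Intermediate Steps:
r = 653/3 (r = -7/3 + ((-5 + 10*(-1))*(16 - 20*3))/3 = -7/3 + ((-5 - 10)*(16 - 60))/3 = -7/3 + (-15*(-44))/3 = -7/3 + (⅓)*660 = -7/3 + 220 = 653/3 ≈ 217.67)
-r = -1*653/3 = -653/3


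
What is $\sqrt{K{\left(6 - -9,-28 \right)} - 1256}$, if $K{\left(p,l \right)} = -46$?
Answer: $i \sqrt{1302} \approx 36.083 i$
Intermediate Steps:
$\sqrt{K{\left(6 - -9,-28 \right)} - 1256} = \sqrt{-46 - 1256} = \sqrt{-1302} = i \sqrt{1302}$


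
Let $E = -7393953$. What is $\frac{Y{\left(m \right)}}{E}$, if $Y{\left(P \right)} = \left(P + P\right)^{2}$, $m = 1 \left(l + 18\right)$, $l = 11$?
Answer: $- \frac{3364}{7393953} \approx -0.00045497$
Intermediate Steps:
$m = 29$ ($m = 1 \left(11 + 18\right) = 1 \cdot 29 = 29$)
$Y{\left(P \right)} = 4 P^{2}$ ($Y{\left(P \right)} = \left(2 P\right)^{2} = 4 P^{2}$)
$\frac{Y{\left(m \right)}}{E} = \frac{4 \cdot 29^{2}}{-7393953} = 4 \cdot 841 \left(- \frac{1}{7393953}\right) = 3364 \left(- \frac{1}{7393953}\right) = - \frac{3364}{7393953}$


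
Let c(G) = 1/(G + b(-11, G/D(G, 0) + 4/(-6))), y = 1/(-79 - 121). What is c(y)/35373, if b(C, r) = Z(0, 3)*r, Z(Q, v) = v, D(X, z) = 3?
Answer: -100/7109973 ≈ -1.4065e-5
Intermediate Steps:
y = -1/200 (y = 1/(-200) = -1/200 ≈ -0.0050000)
b(C, r) = 3*r
c(G) = 1/(-2 + 2*G) (c(G) = 1/(G + 3*(G/3 + 4/(-6))) = 1/(G + 3*(G*(⅓) + 4*(-⅙))) = 1/(G + 3*(G/3 - ⅔)) = 1/(G + 3*(-⅔ + G/3)) = 1/(G + (-2 + G)) = 1/(-2 + 2*G))
c(y)/35373 = (1/(2*(-1 - 1/200)))/35373 = (1/(2*(-201/200)))*(1/35373) = ((½)*(-200/201))*(1/35373) = -100/201*1/35373 = -100/7109973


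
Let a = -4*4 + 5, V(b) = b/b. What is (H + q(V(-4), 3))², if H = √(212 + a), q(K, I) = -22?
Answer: (22 - √201)² ≈ 61.192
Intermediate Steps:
V(b) = 1
a = -11 (a = -16 + 5 = -11)
H = √201 (H = √(212 - 11) = √201 ≈ 14.177)
(H + q(V(-4), 3))² = (√201 - 22)² = (-22 + √201)²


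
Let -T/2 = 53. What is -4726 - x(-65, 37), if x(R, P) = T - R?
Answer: -4685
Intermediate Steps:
T = -106 (T = -2*53 = -106)
x(R, P) = -106 - R
-4726 - x(-65, 37) = -4726 - (-106 - 1*(-65)) = -4726 - (-106 + 65) = -4726 - 1*(-41) = -4726 + 41 = -4685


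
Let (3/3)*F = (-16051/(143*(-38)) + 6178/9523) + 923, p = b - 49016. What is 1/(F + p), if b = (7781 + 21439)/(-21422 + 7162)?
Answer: -36896311166/1774396975736615 ≈ -2.0794e-5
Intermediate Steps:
b = -1461/713 (b = 29220/(-14260) = 29220*(-1/14260) = -1461/713 ≈ -2.0491)
p = -34949869/713 (p = -1461/713 - 49016 = -34949869/713 ≈ -49018.)
F = 47949812311/51747982 (F = (-16051/(143*(-38)) + 6178/9523) + 923 = (-16051/(-5434) + 6178*(1/9523)) + 923 = (-16051*(-1/5434) + 6178/9523) + 923 = (16051/5434 + 6178/9523) + 923 = 186424925/51747982 + 923 = 47949812311/51747982 ≈ 926.60)
1/(F + p) = 1/(47949812311/51747982 - 34949869/713) = 1/(-1774396975736615/36896311166) = -36896311166/1774396975736615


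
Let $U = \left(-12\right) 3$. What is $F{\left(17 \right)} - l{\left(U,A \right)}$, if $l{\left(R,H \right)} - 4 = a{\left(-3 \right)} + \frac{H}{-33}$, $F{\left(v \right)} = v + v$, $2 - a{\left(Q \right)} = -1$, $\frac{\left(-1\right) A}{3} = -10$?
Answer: $\frac{307}{11} \approx 27.909$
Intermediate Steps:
$A = 30$ ($A = \left(-3\right) \left(-10\right) = 30$)
$a{\left(Q \right)} = 3$ ($a{\left(Q \right)} = 2 - -1 = 2 + 1 = 3$)
$U = -36$
$F{\left(v \right)} = 2 v$
$l{\left(R,H \right)} = 7 - \frac{H}{33}$ ($l{\left(R,H \right)} = 4 + \left(3 + \frac{H}{-33}\right) = 4 + \left(3 + H \left(- \frac{1}{33}\right)\right) = 4 - \left(-3 + \frac{H}{33}\right) = 7 - \frac{H}{33}$)
$F{\left(17 \right)} - l{\left(U,A \right)} = 2 \cdot 17 - \left(7 - \frac{10}{11}\right) = 34 - \left(7 - \frac{10}{11}\right) = 34 - \frac{67}{11} = \frac{307}{11}$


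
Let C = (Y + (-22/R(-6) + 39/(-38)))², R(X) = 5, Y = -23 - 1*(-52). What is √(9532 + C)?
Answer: √364166641/190 ≈ 100.44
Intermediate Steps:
Y = 29 (Y = -23 + 52 = 29)
C = 20061441/36100 (C = (29 + (-22/5 + 39/(-38)))² = (29 + (-22*⅕ + 39*(-1/38)))² = (29 + (-22/5 - 39/38))² = (29 - 1031/190)² = (4479/190)² = 20061441/36100 ≈ 555.72)
√(9532 + C) = √(9532 + 20061441/36100) = √(364166641/36100) = √364166641/190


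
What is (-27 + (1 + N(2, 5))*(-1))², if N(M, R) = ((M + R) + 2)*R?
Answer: 5329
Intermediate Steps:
N(M, R) = R*(2 + M + R) (N(M, R) = (2 + M + R)*R = R*(2 + M + R))
(-27 + (1 + N(2, 5))*(-1))² = (-27 + (1 + 5*(2 + 2 + 5))*(-1))² = (-27 + (1 + 5*9)*(-1))² = (-27 + (1 + 45)*(-1))² = (-27 + 46*(-1))² = (-27 - 46)² = (-73)² = 5329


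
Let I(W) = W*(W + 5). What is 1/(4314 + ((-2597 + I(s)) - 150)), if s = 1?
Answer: 1/1573 ≈ 0.00063573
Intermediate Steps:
I(W) = W*(5 + W)
1/(4314 + ((-2597 + I(s)) - 150)) = 1/(4314 + ((-2597 + 1*(5 + 1)) - 150)) = 1/(4314 + ((-2597 + 1*6) - 150)) = 1/(4314 + ((-2597 + 6) - 150)) = 1/(4314 + (-2591 - 150)) = 1/(4314 - 2741) = 1/1573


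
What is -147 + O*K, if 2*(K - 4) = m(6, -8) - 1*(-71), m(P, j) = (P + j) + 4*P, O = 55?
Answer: 5261/2 ≈ 2630.5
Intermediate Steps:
m(P, j) = j + 5*P
K = 101/2 (K = 4 + ((-8 + 5*6) - 1*(-71))/2 = 4 + ((-8 + 30) + 71)/2 = 4 + (22 + 71)/2 = 4 + (½)*93 = 4 + 93/2 = 101/2 ≈ 50.500)
-147 + O*K = -147 + 55*(101/2) = -147 + 5555/2 = 5261/2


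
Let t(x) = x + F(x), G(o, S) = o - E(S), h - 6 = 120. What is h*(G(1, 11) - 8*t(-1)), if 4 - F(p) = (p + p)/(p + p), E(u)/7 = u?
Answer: -11592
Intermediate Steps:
E(u) = 7*u
F(p) = 3 (F(p) = 4 - (p + p)/(p + p) = 4 - 2*p/(2*p) = 4 - 2*p*1/(2*p) = 4 - 1*1 = 4 - 1 = 3)
h = 126 (h = 6 + 120 = 126)
G(o, S) = o - 7*S
t(x) = 3 + x (t(x) = x + 3 = 3 + x)
h*(G(1, 11) - 8*t(-1)) = 126*((1 - 7*11) - 8*(3 - 1)) = 126*((1 - 77) - 8*2) = 126*(-76 - 16) = 126*(-92) = -11592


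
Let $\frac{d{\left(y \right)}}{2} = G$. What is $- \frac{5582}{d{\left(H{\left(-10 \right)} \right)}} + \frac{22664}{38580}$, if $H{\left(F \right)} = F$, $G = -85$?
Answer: $\frac{5480161}{163965} \approx 33.423$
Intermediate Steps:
$d{\left(y \right)} = -170$ ($d{\left(y \right)} = 2 \left(-85\right) = -170$)
$- \frac{5582}{d{\left(H{\left(-10 \right)} \right)}} + \frac{22664}{38580} = - \frac{5582}{-170} + \frac{22664}{38580} = \left(-5582\right) \left(- \frac{1}{170}\right) + 22664 \cdot \frac{1}{38580} = \frac{2791}{85} + \frac{5666}{9645} = \frac{5480161}{163965}$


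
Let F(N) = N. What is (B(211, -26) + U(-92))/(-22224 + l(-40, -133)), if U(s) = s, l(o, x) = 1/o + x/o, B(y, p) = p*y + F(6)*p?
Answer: 57340/222207 ≈ 0.25805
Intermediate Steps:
B(y, p) = 6*p + p*y (B(y, p) = p*y + 6*p = 6*p + p*y)
l(o, x) = 1/o + x/o
(B(211, -26) + U(-92))/(-22224 + l(-40, -133)) = (-26*(6 + 211) - 92)/(-22224 + (1 - 133)/(-40)) = (-26*217 - 92)/(-22224 - 1/40*(-132)) = (-5642 - 92)/(-22224 + 33/10) = -5734/(-222207/10) = -5734*(-10/222207) = 57340/222207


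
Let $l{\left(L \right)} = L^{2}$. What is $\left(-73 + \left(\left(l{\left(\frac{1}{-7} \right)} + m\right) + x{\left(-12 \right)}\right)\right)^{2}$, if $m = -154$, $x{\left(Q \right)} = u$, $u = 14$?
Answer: $\frac{108910096}{2401} \approx 45360.0$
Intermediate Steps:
$x{\left(Q \right)} = 14$
$\left(-73 + \left(\left(l{\left(\frac{1}{-7} \right)} + m\right) + x{\left(-12 \right)}\right)\right)^{2} = \left(-73 + \left(\left(\left(\frac{1}{-7}\right)^{2} - 154\right) + 14\right)\right)^{2} = \left(-73 + \left(\left(\left(- \frac{1}{7}\right)^{2} - 154\right) + 14\right)\right)^{2} = \left(-73 + \left(\left(\frac{1}{49} - 154\right) + 14\right)\right)^{2} = \left(-73 + \left(- \frac{7545}{49} + 14\right)\right)^{2} = \left(-73 - \frac{6859}{49}\right)^{2} = \left(- \frac{10436}{49}\right)^{2} = \frac{108910096}{2401}$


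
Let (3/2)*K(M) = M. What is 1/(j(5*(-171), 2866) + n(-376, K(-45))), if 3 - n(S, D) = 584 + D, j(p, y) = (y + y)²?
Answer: 1/32855273 ≈ 3.0437e-8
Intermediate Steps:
K(M) = 2*M/3
j(p, y) = 4*y² (j(p, y) = (2*y)² = 4*y²)
n(S, D) = -581 - D (n(S, D) = 3 - (584 + D) = 3 + (-584 - D) = -581 - D)
1/(j(5*(-171), 2866) + n(-376, K(-45))) = 1/(4*2866² + (-581 - 2*(-45)/3)) = 1/(4*8213956 + (-581 - 1*(-30))) = 1/(32855824 + (-581 + 30)) = 1/(32855824 - 551) = 1/32855273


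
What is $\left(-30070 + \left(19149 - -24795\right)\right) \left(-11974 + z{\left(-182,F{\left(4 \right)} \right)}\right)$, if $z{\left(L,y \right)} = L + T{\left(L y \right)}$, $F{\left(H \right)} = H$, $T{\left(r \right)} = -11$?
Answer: $-168804958$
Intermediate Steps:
$z{\left(L,y \right)} = -11 + L$ ($z{\left(L,y \right)} = L - 11 = -11 + L$)
$\left(-30070 + \left(19149 - -24795\right)\right) \left(-11974 + z{\left(-182,F{\left(4 \right)} \right)}\right) = \left(-30070 + \left(19149 - -24795\right)\right) \left(-11974 - 193\right) = \left(-30070 + \left(19149 + 24795\right)\right) \left(-11974 - 193\right) = \left(-30070 + 43944\right) \left(-12167\right) = 13874 \left(-12167\right) = -168804958$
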